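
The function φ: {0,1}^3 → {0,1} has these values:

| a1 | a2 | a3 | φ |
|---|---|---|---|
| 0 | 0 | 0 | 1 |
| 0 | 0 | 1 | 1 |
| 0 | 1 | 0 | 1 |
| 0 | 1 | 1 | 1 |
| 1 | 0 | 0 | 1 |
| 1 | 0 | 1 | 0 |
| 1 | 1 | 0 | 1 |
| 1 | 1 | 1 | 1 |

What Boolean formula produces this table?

φ is 0 on exactly one input, (1,0,1), whose minterm is a1·¬a2·a3. So φ is the negation of that single conjunction.

φ(a1, a2, a3) = ~((a1 & ~a2) & a3)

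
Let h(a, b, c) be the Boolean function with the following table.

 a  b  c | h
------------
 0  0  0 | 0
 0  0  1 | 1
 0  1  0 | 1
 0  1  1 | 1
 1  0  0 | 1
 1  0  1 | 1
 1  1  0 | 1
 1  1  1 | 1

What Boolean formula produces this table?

h(a, b, c) = (a | b) | c

The output is 1 whenever at least one input is 1 — the OR of all inputs.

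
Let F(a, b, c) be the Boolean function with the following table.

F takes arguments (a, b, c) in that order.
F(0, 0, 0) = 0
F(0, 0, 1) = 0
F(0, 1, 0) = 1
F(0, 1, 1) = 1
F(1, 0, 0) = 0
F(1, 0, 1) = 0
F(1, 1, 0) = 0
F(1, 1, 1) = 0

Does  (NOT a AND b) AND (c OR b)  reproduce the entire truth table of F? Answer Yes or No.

Yes

Check the formula against F row by row:
  a=0, b=0, c=0: formula gives 0, F = 0 ✓
  a=0, b=0, c=1: formula gives 0, F = 0 ✓
  a=0, b=1, c=0: formula gives 1, F = 1 ✓
  a=0, b=1, c=1: formula gives 1, F = 1 ✓
  a=1, b=0, c=0: formula gives 0, F = 0 ✓
  … (the remaining 3 rows also agree.)
All 8 rows match — the expression computes F exactly.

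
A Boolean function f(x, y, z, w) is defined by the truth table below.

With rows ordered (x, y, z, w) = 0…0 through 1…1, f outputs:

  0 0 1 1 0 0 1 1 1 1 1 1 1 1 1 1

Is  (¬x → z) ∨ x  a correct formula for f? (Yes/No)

Yes

Check the formula against f row by row:
  x=0, y=0, z=0, w=0: formula gives 0, f = 0 ✓
  x=0, y=0, z=0, w=1: formula gives 0, f = 0 ✓
  x=0, y=0, z=1, w=0: formula gives 1, f = 1 ✓
  x=0, y=0, z=1, w=1: formula gives 1, f = 1 ✓
  … (the remaining 12 rows also agree.)
No disagreement on any input; they are logically equivalent.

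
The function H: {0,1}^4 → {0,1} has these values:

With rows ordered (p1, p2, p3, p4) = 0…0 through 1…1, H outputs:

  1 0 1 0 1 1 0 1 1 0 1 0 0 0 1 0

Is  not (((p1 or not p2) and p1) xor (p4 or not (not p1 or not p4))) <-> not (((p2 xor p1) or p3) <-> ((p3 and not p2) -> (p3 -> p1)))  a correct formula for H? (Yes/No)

Check the formula against H row by row:
  p1=0, p2=0, p3=0, p4=0: formula gives 1, H = 1 ✓
  p1=0, p2=0, p3=0, p4=1: formula gives 0, H = 0 ✓
  p1=0, p2=0, p3=1, p4=0: formula gives 1, H = 1 ✓
  p1=0, p2=0, p3=1, p4=1: formula gives 0, H = 0 ✓
  p1=0, p2=1, p3=0, p4=0: formula gives 0, but H = 1 ✗
A single disagreement suffices: at (0,1,0,0) they differ, so the formula does not compute H.

No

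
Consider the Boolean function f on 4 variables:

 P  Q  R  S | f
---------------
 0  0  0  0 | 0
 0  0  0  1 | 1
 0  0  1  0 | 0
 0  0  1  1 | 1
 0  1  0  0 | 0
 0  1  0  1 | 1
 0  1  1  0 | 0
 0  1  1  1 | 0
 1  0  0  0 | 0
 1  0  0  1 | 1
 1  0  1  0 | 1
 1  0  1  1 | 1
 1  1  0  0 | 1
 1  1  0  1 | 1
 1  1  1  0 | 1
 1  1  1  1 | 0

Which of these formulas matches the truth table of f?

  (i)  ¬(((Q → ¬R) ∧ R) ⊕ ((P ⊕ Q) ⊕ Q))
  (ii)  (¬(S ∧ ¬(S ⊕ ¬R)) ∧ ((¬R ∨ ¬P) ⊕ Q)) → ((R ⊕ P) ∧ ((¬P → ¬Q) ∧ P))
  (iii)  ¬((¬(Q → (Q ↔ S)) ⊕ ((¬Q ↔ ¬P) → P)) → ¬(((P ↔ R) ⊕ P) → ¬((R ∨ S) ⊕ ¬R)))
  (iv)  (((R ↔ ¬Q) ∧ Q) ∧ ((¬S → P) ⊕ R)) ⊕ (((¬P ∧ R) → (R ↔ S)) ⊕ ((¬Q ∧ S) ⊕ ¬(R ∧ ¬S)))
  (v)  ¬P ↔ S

(i): at (0,0,0,0) it gives 1, but f = 0 — eliminated.
(ii): at (0,0,1,1) it gives 0, but f = 1 — eliminated.
(iii): at (0,0,0,1) it gives 0, but f = 1 — eliminated.
(v): at (0,1,1,1) it gives 1, but f = 0 — eliminated.
(iv) is the remaining candidate, and it agrees with f on all 16 inputs.

iv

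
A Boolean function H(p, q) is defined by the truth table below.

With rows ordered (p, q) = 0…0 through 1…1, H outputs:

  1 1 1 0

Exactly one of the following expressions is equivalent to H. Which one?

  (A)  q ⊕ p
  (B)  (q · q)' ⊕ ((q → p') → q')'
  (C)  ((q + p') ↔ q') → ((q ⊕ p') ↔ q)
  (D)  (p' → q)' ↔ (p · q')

B

(A): at (0,0) it gives 0, but H = 1 — eliminated.
(C): at (0,0) it gives 0, but H = 1 — eliminated.
(D): at (0,0) it gives 0, but H = 1 — eliminated.
(B) is the remaining candidate, and it agrees with H on all 4 inputs.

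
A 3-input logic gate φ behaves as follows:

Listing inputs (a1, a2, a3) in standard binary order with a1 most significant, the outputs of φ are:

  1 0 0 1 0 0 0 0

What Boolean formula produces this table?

The 1-rows are (0,0,0), (0,1,1). Each contributes one minterm — ¬a1·¬a2·¬a3; ¬a1·a2·a3 — and their disjunction is a sum-of-products form of φ.

φ(a1, a2, a3) = ((a1' · a2') · a3') + ((a1' · a2) · a3)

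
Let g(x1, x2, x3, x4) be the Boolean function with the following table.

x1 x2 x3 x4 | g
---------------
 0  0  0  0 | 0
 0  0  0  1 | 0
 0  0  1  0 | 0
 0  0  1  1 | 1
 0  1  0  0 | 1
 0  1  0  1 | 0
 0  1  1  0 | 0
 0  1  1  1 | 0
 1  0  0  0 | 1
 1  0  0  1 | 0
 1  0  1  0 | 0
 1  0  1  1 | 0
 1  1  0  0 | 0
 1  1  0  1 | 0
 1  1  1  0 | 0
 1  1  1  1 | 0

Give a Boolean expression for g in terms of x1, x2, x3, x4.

g=1 on 3 inputs: (0,0,1,1), (0,1,0,0), (1,0,0,0). Reading each as a conjunction of literals (¬x1·¬x2·x3·x4, ¬x1·x2·¬x3·¬x4, x1·¬x2·¬x3·¬x4) and taking the OR gives the canonical DNF.

g(x1, x2, x3, x4) = ((((not x1 and not x2) and x3) and x4) or (((not x1 and x2) and not x3) and not x4)) or (((x1 and not x2) and not x3) and not x4)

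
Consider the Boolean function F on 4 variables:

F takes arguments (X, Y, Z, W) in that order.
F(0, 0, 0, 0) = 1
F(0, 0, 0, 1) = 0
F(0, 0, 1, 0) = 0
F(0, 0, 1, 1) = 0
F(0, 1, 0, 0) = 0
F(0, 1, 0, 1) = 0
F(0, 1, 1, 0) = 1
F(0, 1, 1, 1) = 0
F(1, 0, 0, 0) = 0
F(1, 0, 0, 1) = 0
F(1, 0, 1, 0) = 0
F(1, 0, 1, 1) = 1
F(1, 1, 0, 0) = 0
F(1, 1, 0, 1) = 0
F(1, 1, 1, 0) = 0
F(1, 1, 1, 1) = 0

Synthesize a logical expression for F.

F(X, Y, Z, W) = ((((¬X ∧ ¬Y) ∧ ¬Z) ∧ ¬W) ∨ (((¬X ∧ Y) ∧ Z) ∧ ¬W)) ∨ (((X ∧ ¬Y) ∧ Z) ∧ W)

The 1-rows are (0,0,0,0), (0,1,1,0), (1,0,1,1). Each contributes one minterm — ¬X·¬Y·¬Z·¬W; ¬X·Y·Z·¬W; X·¬Y·Z·W — and their disjunction is a sum-of-products form of F.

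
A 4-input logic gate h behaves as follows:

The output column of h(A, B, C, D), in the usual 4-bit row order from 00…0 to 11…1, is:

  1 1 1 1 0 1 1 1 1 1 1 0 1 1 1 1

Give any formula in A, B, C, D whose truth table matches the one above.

h(A, B, C, D) = not ((((not A and B) and not C) and not D) or (((A and not B) and C) and D))

h is 0 on only 2 rows — (0,1,0,0), (1,0,1,1). Writing each as a minterm (¬A·B·¬C·¬D, A·¬B·C·D) and OR-ing them characterizes exactly where h=0, so h is the negation of that disjunction.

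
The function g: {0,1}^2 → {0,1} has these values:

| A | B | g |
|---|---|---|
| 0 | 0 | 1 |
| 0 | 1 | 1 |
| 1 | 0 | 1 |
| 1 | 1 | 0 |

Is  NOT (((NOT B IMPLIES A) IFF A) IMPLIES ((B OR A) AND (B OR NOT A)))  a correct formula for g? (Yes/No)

No

Test each input against both g and the formula:
  A=0, B=0: formula gives 1, g = 1 ✓
  A=0, B=1: formula gives 0, but g = 1 ✗
Since they disagree at (0,1), the expression is not a correct formula for g.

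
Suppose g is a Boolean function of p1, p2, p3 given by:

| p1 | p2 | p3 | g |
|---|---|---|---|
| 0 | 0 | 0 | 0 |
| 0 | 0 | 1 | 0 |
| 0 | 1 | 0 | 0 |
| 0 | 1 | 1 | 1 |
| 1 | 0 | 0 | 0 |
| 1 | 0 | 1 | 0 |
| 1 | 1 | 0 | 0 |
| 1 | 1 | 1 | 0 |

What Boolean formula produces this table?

g(p1, p2, p3) = (p1' · p2) · p3

Only row (0,1,1) gives 1. That row's minterm ¬p1·p2·p3 is g directly.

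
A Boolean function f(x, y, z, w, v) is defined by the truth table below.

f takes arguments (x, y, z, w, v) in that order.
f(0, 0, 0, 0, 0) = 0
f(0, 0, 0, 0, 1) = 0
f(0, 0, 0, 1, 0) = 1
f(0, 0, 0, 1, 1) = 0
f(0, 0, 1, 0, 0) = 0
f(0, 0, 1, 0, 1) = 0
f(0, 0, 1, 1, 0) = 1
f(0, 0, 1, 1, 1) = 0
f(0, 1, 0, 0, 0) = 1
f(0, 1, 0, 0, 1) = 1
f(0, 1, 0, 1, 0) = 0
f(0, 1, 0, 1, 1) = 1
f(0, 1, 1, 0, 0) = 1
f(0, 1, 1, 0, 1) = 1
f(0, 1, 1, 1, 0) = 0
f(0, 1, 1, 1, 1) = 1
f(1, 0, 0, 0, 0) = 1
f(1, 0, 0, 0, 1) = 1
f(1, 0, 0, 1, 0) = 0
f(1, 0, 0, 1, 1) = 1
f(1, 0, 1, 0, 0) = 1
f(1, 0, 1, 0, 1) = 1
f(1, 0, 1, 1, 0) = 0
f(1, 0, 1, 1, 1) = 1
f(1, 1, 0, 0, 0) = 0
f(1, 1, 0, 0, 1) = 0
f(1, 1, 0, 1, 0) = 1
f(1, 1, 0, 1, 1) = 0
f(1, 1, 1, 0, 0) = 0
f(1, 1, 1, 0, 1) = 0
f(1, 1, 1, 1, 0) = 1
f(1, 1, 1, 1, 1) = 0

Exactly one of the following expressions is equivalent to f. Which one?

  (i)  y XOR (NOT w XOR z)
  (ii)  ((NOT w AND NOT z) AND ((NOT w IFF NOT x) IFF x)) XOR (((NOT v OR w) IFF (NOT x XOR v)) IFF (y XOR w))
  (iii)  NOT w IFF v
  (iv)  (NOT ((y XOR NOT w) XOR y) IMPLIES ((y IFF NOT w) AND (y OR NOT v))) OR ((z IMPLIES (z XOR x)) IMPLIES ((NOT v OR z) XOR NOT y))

ii

(i): at (0,0,0,0,0) it gives 1, but f = 0 — eliminated.
(iii): at (0,0,0,0,1) it gives 1, but f = 0 — eliminated.
(iv): at (0,0,0,0,0) it gives 1, but f = 0 — eliminated.
That leaves (ii). Evaluating it on every row reproduces the table of f exactly.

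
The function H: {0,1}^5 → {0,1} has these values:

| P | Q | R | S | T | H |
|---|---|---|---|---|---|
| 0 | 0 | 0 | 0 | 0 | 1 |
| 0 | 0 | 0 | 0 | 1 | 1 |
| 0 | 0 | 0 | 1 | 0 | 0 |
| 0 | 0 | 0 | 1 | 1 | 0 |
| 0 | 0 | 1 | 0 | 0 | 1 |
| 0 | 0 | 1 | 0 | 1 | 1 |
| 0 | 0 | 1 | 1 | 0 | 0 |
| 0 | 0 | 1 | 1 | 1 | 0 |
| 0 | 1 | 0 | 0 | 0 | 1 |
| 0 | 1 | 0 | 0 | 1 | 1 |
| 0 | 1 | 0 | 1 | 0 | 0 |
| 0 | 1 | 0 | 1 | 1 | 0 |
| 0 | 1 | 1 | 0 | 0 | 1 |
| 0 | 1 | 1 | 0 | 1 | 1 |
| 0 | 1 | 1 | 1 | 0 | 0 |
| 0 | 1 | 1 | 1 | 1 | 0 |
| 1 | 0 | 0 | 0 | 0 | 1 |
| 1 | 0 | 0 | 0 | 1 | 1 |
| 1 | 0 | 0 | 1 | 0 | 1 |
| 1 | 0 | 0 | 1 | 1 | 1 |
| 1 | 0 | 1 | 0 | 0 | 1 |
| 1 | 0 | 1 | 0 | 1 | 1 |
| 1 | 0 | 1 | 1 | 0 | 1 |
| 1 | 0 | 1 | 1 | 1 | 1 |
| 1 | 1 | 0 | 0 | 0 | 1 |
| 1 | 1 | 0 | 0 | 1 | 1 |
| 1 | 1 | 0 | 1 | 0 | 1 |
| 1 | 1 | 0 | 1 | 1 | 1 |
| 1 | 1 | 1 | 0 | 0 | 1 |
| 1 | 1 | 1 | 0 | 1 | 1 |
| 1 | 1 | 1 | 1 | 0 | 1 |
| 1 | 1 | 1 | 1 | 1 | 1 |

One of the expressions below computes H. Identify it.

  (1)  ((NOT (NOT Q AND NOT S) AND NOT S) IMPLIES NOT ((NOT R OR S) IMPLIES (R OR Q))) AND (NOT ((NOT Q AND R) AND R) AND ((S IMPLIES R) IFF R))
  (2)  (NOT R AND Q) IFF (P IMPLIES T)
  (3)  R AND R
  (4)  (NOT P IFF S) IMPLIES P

4

(1) disagrees with H on (0,0,0,0,0) (formula → 0, table → 1); rule it out.
(2) disagrees with H on (0,0,0,0,0) (formula → 0, table → 1); rule it out.
(3) disagrees with H on (0,0,0,0,0) (formula → 0, table → 1); rule it out.
Only (4) survives; checking it on all 32 rows confirms it matches H.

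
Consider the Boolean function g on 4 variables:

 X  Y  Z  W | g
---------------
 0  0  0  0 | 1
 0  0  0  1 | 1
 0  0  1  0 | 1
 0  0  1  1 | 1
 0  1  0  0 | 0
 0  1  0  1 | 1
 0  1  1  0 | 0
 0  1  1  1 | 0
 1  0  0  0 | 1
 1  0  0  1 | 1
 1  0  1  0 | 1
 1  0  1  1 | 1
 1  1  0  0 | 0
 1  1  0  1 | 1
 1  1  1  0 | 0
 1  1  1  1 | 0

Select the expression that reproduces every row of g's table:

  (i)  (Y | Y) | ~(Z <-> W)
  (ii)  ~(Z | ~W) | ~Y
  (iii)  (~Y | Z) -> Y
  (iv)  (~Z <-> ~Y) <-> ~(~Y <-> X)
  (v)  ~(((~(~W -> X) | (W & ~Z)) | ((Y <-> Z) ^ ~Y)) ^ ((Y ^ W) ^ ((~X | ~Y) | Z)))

(i) fails at (0,0,0,0): the formula yields 0, g is 1.
(iii) fails at (0,0,0,0): the formula yields 0, g is 1.
(iv) fails at (0,0,1,0): the formula yields 0, g is 1.
(v) fails at (0,0,0,1): the formula yields 0, g is 1.
(ii) is the remaining candidate, and it agrees with g on all 16 inputs.

ii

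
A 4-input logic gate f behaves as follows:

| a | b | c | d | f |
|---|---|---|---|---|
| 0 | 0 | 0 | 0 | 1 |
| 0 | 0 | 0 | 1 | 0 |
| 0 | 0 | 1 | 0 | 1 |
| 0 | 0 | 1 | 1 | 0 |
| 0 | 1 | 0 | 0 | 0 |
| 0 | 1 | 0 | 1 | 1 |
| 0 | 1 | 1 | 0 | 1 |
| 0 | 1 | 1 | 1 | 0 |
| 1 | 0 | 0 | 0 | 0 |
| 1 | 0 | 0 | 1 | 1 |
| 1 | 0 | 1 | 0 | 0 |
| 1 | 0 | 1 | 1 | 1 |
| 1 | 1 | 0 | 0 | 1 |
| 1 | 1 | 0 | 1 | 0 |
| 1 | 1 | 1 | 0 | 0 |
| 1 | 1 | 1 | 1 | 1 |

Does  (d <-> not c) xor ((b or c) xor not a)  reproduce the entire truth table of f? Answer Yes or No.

Evaluate (d <-> not c) xor ((b or c) xor not a) on each row and compare to f:
  a=0, b=0, c=0, d=0: formula gives 1, f = 1 ✓
  a=0, b=0, c=0, d=1: formula gives 0, f = 0 ✓
  a=0, b=0, c=1, d=0: formula gives 1, f = 1 ✓
  a=0, b=0, c=1, d=1: formula gives 0, f = 0 ✓
  …and likewise for the remaining 12 rows.
Every row agrees, so the formula is equivalent.

Yes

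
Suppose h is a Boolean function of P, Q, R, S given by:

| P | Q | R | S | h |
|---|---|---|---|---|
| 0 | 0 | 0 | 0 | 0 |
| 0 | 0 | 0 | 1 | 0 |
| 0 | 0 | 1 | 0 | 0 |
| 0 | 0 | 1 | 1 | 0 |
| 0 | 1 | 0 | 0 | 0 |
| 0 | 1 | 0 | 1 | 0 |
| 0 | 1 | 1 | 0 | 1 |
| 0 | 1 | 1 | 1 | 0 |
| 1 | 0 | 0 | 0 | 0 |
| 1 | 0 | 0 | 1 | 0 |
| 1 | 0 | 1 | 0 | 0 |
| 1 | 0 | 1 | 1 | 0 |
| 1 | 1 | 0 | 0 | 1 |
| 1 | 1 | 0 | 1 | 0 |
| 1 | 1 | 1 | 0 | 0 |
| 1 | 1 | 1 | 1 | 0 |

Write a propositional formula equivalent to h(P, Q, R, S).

Collect the rows where h=1 — (0,1,1,0), (1,1,0,0) — and write one minterm per row: ¬P·Q·R·¬S, P·Q·¬R·¬S. Their union (logical OR) reproduces the table exactly.

h(P, Q, R, S) = (((¬P ∧ Q) ∧ R) ∧ ¬S) ∨ (((P ∧ Q) ∧ ¬R) ∧ ¬S)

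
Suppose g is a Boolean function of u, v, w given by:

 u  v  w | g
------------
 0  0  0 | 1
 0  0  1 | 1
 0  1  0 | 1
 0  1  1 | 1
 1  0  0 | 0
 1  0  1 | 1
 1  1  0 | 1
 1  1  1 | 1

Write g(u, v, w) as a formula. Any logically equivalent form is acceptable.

g(u, v, w) = ¬((u ∧ ¬v) ∧ ¬w)

Only row (1,0,0) gives 0. So g is 1 everywhere except there — the complement of the minterm u·¬v·¬w.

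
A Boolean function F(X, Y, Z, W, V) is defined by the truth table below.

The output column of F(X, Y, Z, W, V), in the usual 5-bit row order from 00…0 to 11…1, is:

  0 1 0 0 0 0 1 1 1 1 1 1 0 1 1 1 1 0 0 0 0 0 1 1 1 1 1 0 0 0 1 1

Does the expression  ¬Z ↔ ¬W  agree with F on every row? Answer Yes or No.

Test each input against both F and the formula:
  X=0, Y=0, Z=0, W=0, V=0: formula gives 1, but F = 0 ✗
Row (0,0,0,0,0) is a counterexample, so the formula is not equivalent to F.

No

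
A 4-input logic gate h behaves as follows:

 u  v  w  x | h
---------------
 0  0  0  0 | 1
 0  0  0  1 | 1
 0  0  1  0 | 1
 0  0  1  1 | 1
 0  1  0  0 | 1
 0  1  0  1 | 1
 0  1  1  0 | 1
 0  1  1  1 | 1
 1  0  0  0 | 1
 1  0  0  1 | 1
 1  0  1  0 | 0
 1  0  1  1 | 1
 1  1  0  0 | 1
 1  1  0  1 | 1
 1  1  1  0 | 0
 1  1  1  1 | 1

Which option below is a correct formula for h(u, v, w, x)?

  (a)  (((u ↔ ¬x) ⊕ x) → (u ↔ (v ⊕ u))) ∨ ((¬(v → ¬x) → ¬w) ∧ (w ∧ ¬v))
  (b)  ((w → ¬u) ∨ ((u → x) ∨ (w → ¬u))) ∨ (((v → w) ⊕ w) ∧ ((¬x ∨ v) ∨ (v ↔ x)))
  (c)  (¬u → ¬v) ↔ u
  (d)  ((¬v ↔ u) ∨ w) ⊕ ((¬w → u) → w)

b

(a): at (1,0,1,0) it gives 1, but h = 0 — eliminated.
(c): at (0,0,0,0) it gives 0, but h = 1 — eliminated.
(d): at (0,0,1,0) it gives 0, but h = 1 — eliminated.
That leaves (b). Evaluating it on every row reproduces the table of h exactly.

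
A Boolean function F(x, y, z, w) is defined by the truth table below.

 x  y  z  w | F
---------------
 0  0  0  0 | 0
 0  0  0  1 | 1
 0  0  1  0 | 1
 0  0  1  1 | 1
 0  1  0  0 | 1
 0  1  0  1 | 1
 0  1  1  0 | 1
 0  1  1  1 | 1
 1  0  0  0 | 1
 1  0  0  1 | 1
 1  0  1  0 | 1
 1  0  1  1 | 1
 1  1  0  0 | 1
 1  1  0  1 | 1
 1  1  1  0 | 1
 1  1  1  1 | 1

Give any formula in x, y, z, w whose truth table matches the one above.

F(x, y, z, w) = ~(((~x & ~y) & ~z) & ~w)

Only row (0,0,0,0) gives 0. So F is 1 everywhere except there — the complement of the minterm ¬x·¬y·¬z·¬w.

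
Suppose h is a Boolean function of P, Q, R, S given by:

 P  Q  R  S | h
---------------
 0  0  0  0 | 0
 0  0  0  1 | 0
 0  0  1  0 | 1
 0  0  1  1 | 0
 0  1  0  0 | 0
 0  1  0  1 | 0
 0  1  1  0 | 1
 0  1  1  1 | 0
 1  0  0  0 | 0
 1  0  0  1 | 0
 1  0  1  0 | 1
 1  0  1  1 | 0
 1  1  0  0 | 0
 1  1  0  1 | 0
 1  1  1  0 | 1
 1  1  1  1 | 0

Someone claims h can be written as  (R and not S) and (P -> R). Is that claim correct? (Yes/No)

Yes

Evaluate (R and not S) and (P -> R) on each row and compare to h:
  P=0, Q=0, R=0, S=0: formula gives 0, h = 0 ✓
  P=0, Q=0, R=0, S=1: formula gives 0, h = 0 ✓
  P=0, Q=0, R=1, S=0: formula gives 1, h = 1 ✓
  P=0, Q=0, R=1, S=1: formula gives 0, h = 0 ✓
  …and likewise for the remaining 12 rows.
All 16 rows match — the expression computes h exactly.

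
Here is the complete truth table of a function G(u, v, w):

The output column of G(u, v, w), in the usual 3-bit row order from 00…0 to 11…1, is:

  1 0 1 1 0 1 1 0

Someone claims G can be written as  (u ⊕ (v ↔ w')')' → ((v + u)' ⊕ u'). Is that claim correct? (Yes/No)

Yes

Evaluate (u ⊕ (v ↔ w')')' → ((v + u)' ⊕ u') on each row and compare to G:
  u=0, v=0, w=0: formula gives 1, G = 1 ✓
  u=0, v=0, w=1: formula gives 0, G = 0 ✓
  u=0, v=1, w=0: formula gives 1, G = 1 ✓
  u=0, v=1, w=1: formula gives 1, G = 1 ✓
  u=1, v=0, w=0: formula gives 0, G = 0 ✓
  …and likewise for the remaining 3 rows.
Every row agrees, so the formula is equivalent.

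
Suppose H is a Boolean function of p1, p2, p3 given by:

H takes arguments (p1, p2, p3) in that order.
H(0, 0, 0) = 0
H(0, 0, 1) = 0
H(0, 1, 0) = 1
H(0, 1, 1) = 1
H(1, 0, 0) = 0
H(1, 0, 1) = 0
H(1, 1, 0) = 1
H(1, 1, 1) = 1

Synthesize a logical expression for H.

The output simply equals p2.

H(p1, p2, p3) = p2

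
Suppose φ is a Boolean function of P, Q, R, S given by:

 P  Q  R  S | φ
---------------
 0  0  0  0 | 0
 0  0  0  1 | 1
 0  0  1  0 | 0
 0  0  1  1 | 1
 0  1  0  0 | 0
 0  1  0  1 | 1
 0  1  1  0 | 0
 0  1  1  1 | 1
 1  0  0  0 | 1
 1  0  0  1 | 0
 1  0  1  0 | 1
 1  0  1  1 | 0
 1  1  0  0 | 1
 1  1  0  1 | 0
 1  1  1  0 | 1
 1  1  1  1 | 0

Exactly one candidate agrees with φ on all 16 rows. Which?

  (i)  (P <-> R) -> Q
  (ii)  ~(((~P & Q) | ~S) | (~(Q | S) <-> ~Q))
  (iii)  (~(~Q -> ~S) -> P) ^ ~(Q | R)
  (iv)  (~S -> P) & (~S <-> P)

iv

(i) fails at (0,0,0,1): the formula yields 0, φ is 1.
(ii) fails at (0,1,0,1): the formula yields 0, φ is 1.
(iii) fails at (0,0,1,0): the formula yields 1, φ is 0.
Only (iv) survives; checking it on all 16 rows confirms it matches φ.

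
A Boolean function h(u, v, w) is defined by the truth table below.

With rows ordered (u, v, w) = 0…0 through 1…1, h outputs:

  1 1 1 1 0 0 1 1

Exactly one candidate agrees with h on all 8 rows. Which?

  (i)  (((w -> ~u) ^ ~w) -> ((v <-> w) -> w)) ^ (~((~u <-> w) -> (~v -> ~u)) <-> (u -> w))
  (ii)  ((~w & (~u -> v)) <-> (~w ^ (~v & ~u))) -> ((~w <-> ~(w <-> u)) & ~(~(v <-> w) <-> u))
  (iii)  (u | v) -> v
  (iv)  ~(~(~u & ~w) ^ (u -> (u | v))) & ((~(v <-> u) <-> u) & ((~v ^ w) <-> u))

iii

(i): at (1,0,0) it gives 1, but h = 0 — eliminated.
(ii): at (0,0,0) it gives 0, but h = 1 — eliminated.
(iv): at (0,0,0) it gives 0, but h = 1 — eliminated.
That leaves (iii). Evaluating it on every row reproduces the table of h exactly.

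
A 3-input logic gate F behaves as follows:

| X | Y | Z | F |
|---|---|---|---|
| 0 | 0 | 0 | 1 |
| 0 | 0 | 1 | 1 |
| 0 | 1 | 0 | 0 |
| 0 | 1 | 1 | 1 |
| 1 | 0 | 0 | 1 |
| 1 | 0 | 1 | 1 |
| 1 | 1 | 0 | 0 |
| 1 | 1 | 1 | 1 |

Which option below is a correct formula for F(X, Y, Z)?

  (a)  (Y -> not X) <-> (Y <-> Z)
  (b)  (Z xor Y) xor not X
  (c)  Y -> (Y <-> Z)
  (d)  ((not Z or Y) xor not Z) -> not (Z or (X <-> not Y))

(a) disagrees with F on (0,0,1) (formula → 0, table → 1); rule it out.
(b) disagrees with F on (0,0,1) (formula → 0, table → 1); rule it out.
(d) disagrees with F on (0,1,0) (formula → 1, table → 0); rule it out.
Only (c) survives; checking it on all 8 rows confirms it matches F.

c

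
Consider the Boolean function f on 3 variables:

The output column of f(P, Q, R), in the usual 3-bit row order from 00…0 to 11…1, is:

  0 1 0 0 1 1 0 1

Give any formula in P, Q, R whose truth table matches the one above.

f(P, Q, R) = ((((~P & ~Q) & R) | ((P & ~Q) & ~R)) | ((P & ~Q) & R)) | ((P & Q) & R)

f=1 on 4 inputs: (0,0,1), (1,0,0), (1,0,1), (1,1,1). Reading each as a conjunction of literals (¬P·¬Q·R, P·¬Q·¬R, P·¬Q·R, P·Q·R) and taking the OR gives the canonical DNF.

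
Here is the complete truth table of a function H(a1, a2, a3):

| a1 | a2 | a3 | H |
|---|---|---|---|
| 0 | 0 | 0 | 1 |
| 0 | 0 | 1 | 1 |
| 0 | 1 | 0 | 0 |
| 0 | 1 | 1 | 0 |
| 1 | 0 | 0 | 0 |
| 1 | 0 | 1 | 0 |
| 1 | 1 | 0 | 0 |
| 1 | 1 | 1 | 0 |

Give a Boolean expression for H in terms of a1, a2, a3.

H(a1, a2, a3) = ((~a1 & ~a2) & ~a3) | ((~a1 & ~a2) & a3)

Collect the rows where H=1 — (0,0,0), (0,0,1) — and write one minterm per row: ¬a1·¬a2·¬a3, ¬a1·¬a2·a3. Their union (logical OR) reproduces the table exactly.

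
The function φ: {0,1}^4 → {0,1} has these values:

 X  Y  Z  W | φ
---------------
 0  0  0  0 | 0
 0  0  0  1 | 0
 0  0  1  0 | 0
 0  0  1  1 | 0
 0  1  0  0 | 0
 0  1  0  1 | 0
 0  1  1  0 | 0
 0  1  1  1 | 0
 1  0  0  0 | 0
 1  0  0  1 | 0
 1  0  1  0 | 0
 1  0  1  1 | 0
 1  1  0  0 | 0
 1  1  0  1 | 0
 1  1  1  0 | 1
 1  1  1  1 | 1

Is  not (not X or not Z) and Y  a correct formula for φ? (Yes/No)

Evaluate not (not X or not Z) and Y on each row and compare to φ:
  X=0, Y=0, Z=0, W=0: formula gives 0, φ = 0 ✓
  X=0, Y=0, Z=0, W=1: formula gives 0, φ = 0 ✓
  X=0, Y=0, Z=1, W=0: formula gives 0, φ = 0 ✓
  X=0, Y=0, Z=1, W=1: formula gives 0, φ = 0 ✓
  …and likewise for the remaining 12 rows.
All 16 rows match — the expression computes φ exactly.

Yes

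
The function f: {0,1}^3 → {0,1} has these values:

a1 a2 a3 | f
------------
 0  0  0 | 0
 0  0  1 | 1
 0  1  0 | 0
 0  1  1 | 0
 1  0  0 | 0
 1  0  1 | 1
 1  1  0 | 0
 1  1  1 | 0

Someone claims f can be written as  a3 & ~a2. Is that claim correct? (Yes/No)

Yes

Evaluate a3 & ~a2 on each row and compare to f:
  a1=0, a2=0, a3=0: formula gives 0, f = 0 ✓
  a1=0, a2=0, a3=1: formula gives 1, f = 1 ✓
  a1=0, a2=1, a3=0: formula gives 0, f = 0 ✓
  a1=0, a2=1, a3=1: formula gives 0, f = 0 ✓
  a1=1, a2=0, a3=0: formula gives 0, f = 0 ✓
  …and likewise for the remaining 3 rows.
Every row agrees, so the formula is equivalent.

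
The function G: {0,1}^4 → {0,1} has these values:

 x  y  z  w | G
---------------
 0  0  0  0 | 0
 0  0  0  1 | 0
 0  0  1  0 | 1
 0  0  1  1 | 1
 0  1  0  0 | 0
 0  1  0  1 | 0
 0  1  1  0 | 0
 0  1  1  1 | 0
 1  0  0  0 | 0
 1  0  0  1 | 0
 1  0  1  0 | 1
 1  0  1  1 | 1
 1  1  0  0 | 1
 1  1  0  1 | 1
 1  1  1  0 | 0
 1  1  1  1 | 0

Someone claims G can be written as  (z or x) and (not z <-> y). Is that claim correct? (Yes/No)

Check the formula against G row by row:
  x=0, y=0, z=0, w=0: formula gives 0, G = 0 ✓
  x=0, y=0, z=0, w=1: formula gives 0, G = 0 ✓
  x=0, y=0, z=1, w=0: formula gives 1, G = 1 ✓
  x=0, y=0, z=1, w=1: formula gives 1, G = 1 ✓
  … (the remaining 12 rows also agree.)
No disagreement on any input; they are logically equivalent.

Yes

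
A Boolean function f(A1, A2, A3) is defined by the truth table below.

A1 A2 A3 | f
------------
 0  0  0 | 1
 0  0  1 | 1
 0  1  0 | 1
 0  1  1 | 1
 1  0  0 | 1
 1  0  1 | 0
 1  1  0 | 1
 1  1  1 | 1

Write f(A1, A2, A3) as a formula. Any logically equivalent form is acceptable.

f(A1, A2, A3) = ~((A1 & ~A2) & A3)

Only row (1,0,1) gives 0. So f is 1 everywhere except there — the complement of the minterm A1·¬A2·A3.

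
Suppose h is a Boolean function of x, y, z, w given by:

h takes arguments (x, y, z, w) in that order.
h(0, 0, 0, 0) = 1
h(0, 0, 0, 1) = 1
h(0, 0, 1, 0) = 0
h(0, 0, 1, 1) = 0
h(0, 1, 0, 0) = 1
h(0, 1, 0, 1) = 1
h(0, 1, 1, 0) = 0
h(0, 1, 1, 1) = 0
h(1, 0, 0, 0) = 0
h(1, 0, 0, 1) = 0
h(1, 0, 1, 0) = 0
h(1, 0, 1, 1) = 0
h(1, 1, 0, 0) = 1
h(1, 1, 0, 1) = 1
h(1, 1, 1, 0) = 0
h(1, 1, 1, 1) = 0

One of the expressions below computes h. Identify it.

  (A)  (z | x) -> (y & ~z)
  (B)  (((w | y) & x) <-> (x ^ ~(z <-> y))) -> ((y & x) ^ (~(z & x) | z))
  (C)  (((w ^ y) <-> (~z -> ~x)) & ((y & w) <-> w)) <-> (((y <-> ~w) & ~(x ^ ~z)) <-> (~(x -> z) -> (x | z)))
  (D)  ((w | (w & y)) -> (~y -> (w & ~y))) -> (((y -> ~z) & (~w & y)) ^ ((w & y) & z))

(B) disagrees with h on (0,0,1,0) (formula → 1, table → 0); rule it out.
(C) disagrees with h on (0,0,1,0) (formula → 1, table → 0); rule it out.
(D) disagrees with h on (0,0,0,0) (formula → 0, table → 1); rule it out.
That leaves (A). Evaluating it on every row reproduces the table of h exactly.

A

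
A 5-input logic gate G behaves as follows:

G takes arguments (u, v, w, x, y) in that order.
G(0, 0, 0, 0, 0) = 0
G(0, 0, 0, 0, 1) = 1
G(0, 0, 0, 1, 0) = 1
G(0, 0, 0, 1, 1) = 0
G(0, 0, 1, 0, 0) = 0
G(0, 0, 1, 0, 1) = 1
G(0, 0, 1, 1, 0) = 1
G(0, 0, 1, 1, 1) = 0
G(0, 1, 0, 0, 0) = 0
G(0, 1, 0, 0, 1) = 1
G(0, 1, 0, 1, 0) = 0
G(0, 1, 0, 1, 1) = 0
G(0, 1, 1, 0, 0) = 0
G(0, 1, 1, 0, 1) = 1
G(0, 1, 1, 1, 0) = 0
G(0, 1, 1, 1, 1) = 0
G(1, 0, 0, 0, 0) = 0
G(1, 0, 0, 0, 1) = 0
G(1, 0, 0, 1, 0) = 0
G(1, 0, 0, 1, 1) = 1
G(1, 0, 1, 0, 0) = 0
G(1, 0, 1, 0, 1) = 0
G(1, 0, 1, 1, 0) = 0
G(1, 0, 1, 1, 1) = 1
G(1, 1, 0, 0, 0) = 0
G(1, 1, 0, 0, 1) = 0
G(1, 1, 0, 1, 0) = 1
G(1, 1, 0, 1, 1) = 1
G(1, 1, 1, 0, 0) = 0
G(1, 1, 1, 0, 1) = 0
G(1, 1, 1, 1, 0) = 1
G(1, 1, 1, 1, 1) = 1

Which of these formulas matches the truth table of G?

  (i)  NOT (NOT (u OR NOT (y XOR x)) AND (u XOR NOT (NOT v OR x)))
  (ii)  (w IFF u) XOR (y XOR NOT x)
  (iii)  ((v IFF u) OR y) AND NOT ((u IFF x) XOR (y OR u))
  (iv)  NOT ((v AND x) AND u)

(i): at (0,0,0,0,0) it gives 1, but G = 0 — eliminated.
(ii): at (0,0,1,0,0) it gives 1, but G = 0 — eliminated.
(iv): at (0,0,0,0,0) it gives 1, but G = 0 — eliminated.
That leaves (iii). Evaluating it on every row reproduces the table of G exactly.

iii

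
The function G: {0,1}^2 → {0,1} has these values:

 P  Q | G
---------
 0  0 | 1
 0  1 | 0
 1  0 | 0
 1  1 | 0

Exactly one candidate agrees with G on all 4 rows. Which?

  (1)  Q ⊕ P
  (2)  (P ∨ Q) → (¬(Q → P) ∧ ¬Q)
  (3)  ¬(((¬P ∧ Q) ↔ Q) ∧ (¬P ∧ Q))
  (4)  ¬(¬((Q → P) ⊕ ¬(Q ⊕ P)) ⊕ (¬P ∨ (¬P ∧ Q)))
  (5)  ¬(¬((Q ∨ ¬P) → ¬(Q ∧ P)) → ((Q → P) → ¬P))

(1) disagrees with G on (0,0) (formula → 0, table → 1); rule it out.
(3) disagrees with G on (1,0) (formula → 1, table → 0); rule it out.
(4) disagrees with G on (0,1) (formula → 1, table → 0); rule it out.
(5) disagrees with G on (0,0) (formula → 0, table → 1); rule it out.
(2) is the remaining candidate, and it agrees with G on all 4 inputs.

2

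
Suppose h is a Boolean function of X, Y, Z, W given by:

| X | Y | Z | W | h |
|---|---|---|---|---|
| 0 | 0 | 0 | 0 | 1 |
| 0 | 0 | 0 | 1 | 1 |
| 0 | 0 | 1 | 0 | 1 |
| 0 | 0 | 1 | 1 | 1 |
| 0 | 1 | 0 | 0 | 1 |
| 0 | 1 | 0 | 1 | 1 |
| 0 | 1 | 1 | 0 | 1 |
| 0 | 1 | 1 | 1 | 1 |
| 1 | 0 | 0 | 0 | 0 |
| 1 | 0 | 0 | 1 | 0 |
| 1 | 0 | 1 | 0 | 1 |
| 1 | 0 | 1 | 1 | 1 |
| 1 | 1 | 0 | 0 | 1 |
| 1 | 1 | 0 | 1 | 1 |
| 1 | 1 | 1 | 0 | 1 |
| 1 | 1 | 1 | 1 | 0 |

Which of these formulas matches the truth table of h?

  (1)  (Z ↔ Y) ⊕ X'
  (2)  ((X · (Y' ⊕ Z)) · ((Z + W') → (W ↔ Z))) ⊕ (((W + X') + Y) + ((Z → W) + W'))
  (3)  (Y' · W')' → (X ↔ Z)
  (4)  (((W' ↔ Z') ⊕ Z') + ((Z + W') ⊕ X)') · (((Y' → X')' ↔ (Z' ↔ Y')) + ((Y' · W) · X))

(1) disagrees with h on (0,0,0,0) (formula → 0, table → 1); rule it out.
(3) disagrees with h on (0,0,1,1) (formula → 0, table → 1); rule it out.
(4) disagrees with h on (0,0,0,0) (formula → 0, table → 1); rule it out.
Only (2) survives; checking it on all 16 rows confirms it matches h.

2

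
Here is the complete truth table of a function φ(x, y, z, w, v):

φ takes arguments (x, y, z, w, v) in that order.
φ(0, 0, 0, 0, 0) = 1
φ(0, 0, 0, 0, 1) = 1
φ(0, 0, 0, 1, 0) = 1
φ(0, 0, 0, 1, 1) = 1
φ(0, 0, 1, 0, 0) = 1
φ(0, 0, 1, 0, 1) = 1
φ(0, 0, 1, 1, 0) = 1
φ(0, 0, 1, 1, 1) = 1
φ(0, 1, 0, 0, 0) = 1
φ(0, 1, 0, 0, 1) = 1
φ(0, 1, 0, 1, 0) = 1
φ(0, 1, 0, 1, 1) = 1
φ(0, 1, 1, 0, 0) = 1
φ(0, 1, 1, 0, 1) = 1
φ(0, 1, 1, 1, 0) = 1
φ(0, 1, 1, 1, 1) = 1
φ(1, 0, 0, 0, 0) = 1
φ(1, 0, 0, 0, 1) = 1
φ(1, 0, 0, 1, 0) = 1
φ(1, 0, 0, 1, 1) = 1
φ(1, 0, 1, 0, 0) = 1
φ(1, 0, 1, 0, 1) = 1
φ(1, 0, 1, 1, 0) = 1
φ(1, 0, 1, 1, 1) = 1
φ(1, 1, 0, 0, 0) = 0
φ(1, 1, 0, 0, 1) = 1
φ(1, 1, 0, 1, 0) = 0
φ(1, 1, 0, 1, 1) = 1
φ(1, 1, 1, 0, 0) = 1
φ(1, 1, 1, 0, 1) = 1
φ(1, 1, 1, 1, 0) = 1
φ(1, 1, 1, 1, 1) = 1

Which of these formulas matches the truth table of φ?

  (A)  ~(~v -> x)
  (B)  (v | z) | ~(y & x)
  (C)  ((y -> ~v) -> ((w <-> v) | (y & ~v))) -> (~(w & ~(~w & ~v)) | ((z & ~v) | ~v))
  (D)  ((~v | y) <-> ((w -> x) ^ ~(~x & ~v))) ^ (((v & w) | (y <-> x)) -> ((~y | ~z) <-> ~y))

B

(A) fails at (0,0,0,0,1): the formula yields 0, φ is 1.
(C) fails at (0,0,0,1,1): the formula yields 0, φ is 1.
(D) fails at (0,0,0,0,0): the formula yields 0, φ is 1.
(B) is the remaining candidate, and it agrees with φ on all 32 inputs.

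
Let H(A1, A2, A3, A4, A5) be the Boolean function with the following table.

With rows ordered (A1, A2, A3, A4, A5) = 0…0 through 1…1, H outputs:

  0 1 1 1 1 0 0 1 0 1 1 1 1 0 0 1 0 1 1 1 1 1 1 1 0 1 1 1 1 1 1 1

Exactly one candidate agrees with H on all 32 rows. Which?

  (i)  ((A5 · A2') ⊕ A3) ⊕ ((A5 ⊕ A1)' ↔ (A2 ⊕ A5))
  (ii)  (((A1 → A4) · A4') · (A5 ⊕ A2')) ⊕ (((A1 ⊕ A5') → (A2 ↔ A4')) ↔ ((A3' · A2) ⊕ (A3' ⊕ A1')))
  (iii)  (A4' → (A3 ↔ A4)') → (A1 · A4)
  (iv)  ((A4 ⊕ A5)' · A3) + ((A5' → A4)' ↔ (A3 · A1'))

(i) fails at (0,0,0,1,0): the formula yields 0, H is 1.
(ii) fails at (0,0,0,0,1): the formula yields 0, H is 1.
(iii) fails at (0,0,0,0,0): the formula yields 1, H is 0.
Only (iv) survives; checking it on all 32 rows confirms it matches H.

iv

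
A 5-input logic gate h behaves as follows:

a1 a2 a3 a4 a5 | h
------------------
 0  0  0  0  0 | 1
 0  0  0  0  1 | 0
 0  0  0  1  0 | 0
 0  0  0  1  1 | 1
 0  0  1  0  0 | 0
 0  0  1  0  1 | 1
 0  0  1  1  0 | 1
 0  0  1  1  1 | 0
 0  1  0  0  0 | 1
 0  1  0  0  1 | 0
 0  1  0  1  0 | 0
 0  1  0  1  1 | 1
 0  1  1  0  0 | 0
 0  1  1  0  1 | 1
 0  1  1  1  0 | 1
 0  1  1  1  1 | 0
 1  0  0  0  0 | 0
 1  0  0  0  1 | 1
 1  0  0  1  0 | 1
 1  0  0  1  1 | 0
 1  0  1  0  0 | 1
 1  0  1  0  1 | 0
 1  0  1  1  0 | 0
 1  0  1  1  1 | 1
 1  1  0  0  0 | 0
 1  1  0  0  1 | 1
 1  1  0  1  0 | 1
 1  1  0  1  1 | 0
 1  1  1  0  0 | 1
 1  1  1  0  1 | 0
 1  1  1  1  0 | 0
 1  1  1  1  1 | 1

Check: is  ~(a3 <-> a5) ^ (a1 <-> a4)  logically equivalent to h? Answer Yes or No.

Yes

Test each input against both h and the formula:
  a1=0, a2=0, a3=0, a4=0, a5=0: formula gives 1, h = 1 ✓
  a1=0, a2=0, a3=0, a4=0, a5=1: formula gives 0, h = 0 ✓
  a1=0, a2=0, a3=0, a4=1, a5=0: formula gives 0, h = 0 ✓
  a1=0, a2=0, a3=0, a4=1, a5=1: formula gives 1, h = 1 ✓
  …and likewise for the remaining 28 rows.
No disagreement on any input; they are logically equivalent.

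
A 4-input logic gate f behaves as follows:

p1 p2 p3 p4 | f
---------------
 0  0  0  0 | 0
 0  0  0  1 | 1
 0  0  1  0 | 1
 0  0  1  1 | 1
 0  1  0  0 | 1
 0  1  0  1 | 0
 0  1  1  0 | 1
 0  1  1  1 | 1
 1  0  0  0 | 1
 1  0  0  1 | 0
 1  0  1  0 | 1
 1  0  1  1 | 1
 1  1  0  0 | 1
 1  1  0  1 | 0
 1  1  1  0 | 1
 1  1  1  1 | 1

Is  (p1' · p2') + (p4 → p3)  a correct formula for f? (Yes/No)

Check the formula against f row by row:
  p1=0, p2=0, p3=0, p4=0: formula gives 1, but f = 0 ✗
Row (0,0,0,0) is a counterexample, so the formula is not equivalent to f.

No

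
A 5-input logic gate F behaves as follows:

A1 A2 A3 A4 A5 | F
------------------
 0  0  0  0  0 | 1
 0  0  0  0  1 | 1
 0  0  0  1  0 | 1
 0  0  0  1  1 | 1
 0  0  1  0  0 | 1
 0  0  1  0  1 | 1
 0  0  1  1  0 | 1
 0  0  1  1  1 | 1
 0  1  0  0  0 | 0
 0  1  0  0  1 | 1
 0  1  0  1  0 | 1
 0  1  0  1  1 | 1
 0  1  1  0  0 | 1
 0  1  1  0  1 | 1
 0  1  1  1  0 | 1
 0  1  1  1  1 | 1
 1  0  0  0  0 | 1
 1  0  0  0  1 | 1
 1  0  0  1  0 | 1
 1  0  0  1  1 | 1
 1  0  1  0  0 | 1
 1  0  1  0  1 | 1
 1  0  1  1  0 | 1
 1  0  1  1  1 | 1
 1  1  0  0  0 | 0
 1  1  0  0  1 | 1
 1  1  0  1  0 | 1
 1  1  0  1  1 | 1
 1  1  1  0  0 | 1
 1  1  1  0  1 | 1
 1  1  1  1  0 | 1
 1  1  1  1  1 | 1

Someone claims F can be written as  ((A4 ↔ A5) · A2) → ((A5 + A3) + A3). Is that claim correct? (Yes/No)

Evaluate ((A4 ↔ A5) · A2) → ((A5 + A3) + A3) on each row and compare to F:
  A1=0, A2=0, A3=0, A4=0, A5=0: formula gives 1, F = 1 ✓
  A1=0, A2=0, A3=0, A4=0, A5=1: formula gives 1, F = 1 ✓
  A1=0, A2=0, A3=0, A4=1, A5=0: formula gives 1, F = 1 ✓
  A1=0, A2=0, A3=0, A4=1, A5=1: formula gives 1, F = 1 ✓
  …and likewise for the remaining 28 rows.
All 32 rows match — the expression computes F exactly.

Yes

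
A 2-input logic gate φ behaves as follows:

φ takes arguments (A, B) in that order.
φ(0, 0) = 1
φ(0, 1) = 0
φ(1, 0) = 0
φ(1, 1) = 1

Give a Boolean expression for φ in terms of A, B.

The output is 1 exactly when an even number of inputs are 1 — the complement of 2-way XOR.

φ(A, B) = (A ⊕ B)'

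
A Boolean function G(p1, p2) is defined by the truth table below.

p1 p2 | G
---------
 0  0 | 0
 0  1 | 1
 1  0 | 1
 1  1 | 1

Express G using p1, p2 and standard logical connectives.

The output is 1 whenever at least one input is 1 — the OR of all inputs.

G(p1, p2) = p1 OR p2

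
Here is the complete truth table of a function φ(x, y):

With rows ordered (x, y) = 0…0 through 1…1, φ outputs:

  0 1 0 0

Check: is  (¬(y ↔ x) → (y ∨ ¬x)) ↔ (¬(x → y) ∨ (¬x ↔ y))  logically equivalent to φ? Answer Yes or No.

Yes

Evaluate (¬(y ↔ x) → (y ∨ ¬x)) ↔ (¬(x → y) ∨ (¬x ↔ y)) on each row and compare to φ:
  x=0, y=0: formula gives 0, φ = 0 ✓
  x=0, y=1: formula gives 1, φ = 1 ✓
  x=1, y=0: formula gives 0, φ = 0 ✓
  x=1, y=1: formula gives 0, φ = 0 ✓
No disagreement on any input; they are logically equivalent.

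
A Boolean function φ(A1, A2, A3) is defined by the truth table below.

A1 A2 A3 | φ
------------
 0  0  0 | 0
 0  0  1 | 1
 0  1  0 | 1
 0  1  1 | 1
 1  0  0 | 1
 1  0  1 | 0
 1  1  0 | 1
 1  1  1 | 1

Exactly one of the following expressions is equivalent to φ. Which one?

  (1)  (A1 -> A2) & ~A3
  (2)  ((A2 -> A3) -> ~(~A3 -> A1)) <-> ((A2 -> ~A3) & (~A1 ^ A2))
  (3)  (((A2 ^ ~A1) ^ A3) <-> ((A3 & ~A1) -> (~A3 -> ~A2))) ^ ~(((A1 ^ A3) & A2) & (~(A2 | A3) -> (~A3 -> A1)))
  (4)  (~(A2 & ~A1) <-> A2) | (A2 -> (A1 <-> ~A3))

3

(1) disagrees with φ on (0,0,0) (formula → 1, table → 0); rule it out.
(2) disagrees with φ on (0,0,0) (formula → 1, table → 0); rule it out.
(4) disagrees with φ on (0,0,0) (formula → 1, table → 0); rule it out.
Only (3) survives; checking it on all 8 rows confirms it matches φ.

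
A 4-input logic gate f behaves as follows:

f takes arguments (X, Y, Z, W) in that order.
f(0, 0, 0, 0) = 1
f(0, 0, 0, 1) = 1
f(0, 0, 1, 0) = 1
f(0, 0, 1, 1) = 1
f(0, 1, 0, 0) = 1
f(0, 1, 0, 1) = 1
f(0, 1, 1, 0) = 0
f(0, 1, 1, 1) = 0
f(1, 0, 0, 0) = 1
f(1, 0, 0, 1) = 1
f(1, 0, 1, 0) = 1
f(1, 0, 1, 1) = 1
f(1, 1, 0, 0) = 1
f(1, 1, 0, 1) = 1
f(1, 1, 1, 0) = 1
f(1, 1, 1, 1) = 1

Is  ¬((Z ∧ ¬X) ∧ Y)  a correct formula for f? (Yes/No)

Check the formula against f row by row:
  X=0, Y=0, Z=0, W=0: formula gives 1, f = 1 ✓
  X=0, Y=0, Z=0, W=1: formula gives 1, f = 1 ✓
  X=0, Y=0, Z=1, W=0: formula gives 1, f = 1 ✓
  X=0, Y=0, Z=1, W=1: formula gives 1, f = 1 ✓
  …and likewise for the remaining 12 rows.
All 16 rows match — the expression computes f exactly.

Yes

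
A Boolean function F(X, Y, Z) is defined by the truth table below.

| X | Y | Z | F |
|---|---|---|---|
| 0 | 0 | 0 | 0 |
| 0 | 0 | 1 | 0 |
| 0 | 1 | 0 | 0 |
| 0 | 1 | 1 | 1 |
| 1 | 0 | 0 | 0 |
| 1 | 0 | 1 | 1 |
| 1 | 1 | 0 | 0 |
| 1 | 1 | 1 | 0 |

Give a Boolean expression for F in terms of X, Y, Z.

F=1 on 2 inputs: (0,1,1), (1,0,1). Reading each as a conjunction of literals (¬X·Y·Z, X·¬Y·Z) and taking the OR gives the canonical DNF.

F(X, Y, Z) = ((~X & Y) & Z) | ((X & ~Y) & Z)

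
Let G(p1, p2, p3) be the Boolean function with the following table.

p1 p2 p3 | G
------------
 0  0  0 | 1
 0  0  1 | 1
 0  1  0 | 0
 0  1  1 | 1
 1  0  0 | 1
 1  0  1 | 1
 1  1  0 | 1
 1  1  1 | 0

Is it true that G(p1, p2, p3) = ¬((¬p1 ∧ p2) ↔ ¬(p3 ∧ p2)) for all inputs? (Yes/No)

Yes

Test each input against both G and the formula:
  p1=0, p2=0, p3=0: formula gives 1, G = 1 ✓
  p1=0, p2=0, p3=1: formula gives 1, G = 1 ✓
  p1=0, p2=1, p3=0: formula gives 0, G = 0 ✓
  p1=0, p2=1, p3=1: formula gives 1, G = 1 ✓
  p1=1, p2=0, p3=0: formula gives 1, G = 1 ✓
  …and likewise for the remaining 3 rows.
Every row agrees, so the formula is equivalent.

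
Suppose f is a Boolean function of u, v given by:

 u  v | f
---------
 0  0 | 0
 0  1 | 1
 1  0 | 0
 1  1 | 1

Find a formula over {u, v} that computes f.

The output simply equals v.

f(u, v) = v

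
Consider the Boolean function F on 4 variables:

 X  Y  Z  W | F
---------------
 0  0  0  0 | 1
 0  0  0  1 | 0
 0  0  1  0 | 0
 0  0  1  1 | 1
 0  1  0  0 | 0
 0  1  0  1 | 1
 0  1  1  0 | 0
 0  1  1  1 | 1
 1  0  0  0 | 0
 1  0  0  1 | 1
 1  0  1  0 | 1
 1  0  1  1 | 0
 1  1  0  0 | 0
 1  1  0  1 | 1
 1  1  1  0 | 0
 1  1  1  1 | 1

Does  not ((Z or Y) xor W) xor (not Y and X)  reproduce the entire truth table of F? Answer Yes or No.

Evaluate not ((Z or Y) xor W) xor (not Y and X) on each row and compare to F:
  X=0, Y=0, Z=0, W=0: formula gives 1, F = 1 ✓
  X=0, Y=0, Z=0, W=1: formula gives 0, F = 0 ✓
  X=0, Y=0, Z=1, W=0: formula gives 0, F = 0 ✓
  X=0, Y=0, Z=1, W=1: formula gives 1, F = 1 ✓
  …and likewise for the remaining 12 rows.
All 16 rows match — the expression computes F exactly.

Yes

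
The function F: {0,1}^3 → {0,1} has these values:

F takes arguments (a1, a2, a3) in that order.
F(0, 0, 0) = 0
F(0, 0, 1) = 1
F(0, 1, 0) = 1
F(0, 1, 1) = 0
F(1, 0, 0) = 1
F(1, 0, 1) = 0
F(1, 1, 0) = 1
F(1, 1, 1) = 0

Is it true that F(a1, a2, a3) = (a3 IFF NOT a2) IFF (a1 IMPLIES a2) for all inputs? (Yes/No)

Test each input against both F and the formula:
  a1=0, a2=0, a3=0: formula gives 0, F = 0 ✓
  a1=0, a2=0, a3=1: formula gives 1, F = 1 ✓
  a1=0, a2=1, a3=0: formula gives 1, F = 1 ✓
  a1=0, a2=1, a3=1: formula gives 0, F = 0 ✓
  a1=1, a2=0, a3=0: formula gives 1, F = 1 ✓
  … (the remaining 3 rows also agree.)
No disagreement on any input; they are logically equivalent.

Yes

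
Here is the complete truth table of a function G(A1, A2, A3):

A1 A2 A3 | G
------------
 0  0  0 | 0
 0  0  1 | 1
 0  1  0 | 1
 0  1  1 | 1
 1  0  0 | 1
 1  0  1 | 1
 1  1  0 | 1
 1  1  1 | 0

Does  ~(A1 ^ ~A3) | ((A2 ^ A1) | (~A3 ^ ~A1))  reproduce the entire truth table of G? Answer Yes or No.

Yes

Check the formula against G row by row:
  A1=0, A2=0, A3=0: formula gives 0, G = 0 ✓
  A1=0, A2=0, A3=1: formula gives 1, G = 1 ✓
  A1=0, A2=1, A3=0: formula gives 1, G = 1 ✓
  A1=0, A2=1, A3=1: formula gives 1, G = 1 ✓
  A1=1, A2=0, A3=0: formula gives 1, G = 1 ✓
  …and likewise for the remaining 3 rows.
No disagreement on any input; they are logically equivalent.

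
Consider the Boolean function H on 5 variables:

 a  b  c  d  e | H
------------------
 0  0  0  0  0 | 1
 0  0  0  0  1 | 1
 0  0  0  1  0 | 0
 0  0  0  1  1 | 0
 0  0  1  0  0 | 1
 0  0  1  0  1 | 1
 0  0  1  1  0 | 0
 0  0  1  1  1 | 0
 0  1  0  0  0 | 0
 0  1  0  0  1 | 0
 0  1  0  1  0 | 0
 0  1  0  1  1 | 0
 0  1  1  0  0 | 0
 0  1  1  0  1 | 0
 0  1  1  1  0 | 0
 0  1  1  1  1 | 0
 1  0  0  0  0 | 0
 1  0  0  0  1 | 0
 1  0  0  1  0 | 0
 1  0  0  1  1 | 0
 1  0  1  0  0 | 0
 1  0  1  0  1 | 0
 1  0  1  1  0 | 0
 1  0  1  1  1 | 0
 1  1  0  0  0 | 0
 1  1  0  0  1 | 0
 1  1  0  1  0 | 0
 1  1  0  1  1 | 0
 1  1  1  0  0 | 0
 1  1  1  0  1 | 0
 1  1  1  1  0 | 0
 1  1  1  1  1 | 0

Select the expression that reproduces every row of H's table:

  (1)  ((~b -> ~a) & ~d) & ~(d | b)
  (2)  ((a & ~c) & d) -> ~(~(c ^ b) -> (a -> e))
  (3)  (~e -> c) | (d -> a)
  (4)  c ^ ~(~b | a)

(2) fails at (0,0,0,1,0): the formula yields 1, H is 0.
(3) fails at (0,0,0,1,1): the formula yields 1, H is 0.
(4) fails at (0,0,0,0,0): the formula yields 0, H is 1.
Only (1) survives; checking it on all 32 rows confirms it matches H.

1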